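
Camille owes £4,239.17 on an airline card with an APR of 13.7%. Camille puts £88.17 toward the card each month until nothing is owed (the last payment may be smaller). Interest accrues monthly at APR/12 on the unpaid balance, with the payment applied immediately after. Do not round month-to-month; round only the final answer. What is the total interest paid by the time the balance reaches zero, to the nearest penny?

Monthly rate r = 13.7%/12 = 1.14167% = 0.0114167.
Payoff takes n = ⌈−ln(1 − rB₀/P)/ln(1+r)⌉ = ⌈70.127⌉ = 71 payments; the last is £11.27.
Total paid = 70·£88.17 + £11.27 = £6,183.17.
Total interest = total paid − principal = £6,183.17 − £4,239.17 = £1,944.00.

£1,944.00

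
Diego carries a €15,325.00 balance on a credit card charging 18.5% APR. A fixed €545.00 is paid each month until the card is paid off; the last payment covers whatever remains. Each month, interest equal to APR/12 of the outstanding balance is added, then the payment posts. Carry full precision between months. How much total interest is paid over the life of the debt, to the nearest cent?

€4,919.72

Monthly rate r = 18.5%/12 = 1.54167% = 0.0154167.
Payoff takes n = ⌈−ln(1 − rB₀/P)/ln(1+r)⌉ = ⌈37.145⌉ = 38 payments; the last is €79.72.
Total paid = 37·€545.00 + €79.72 = €20,244.72.
Total interest = total paid − principal = €20,244.72 − €15,325.00 = €4,919.72.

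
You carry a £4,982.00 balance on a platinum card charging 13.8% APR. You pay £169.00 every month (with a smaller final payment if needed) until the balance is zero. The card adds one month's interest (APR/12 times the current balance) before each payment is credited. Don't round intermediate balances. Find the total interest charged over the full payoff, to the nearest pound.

£1,137

Monthly rate r = 13.8%/12 = 1.15% = 0.0115.
Payoff takes n = ⌈−ln(1 − rB₀/P)/ln(1+r)⌉ = ⌈36.208⌉ = 37 payments; the last is £35.36.
Total paid = 36·£169.00 + £35.36 = £6,119.36.
Total interest = total paid − principal = £6,119.36 − £4,982.00 = £1,137.36.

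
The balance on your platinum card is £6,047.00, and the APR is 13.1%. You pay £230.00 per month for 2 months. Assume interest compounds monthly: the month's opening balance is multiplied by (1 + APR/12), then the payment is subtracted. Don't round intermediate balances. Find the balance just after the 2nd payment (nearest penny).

£5,717.24

Monthly rate r = 13.1%/12 = 1.09167% = 0.0109167.
Each month: B ← B·(1+r) − £230.00.
Month 1: interest £66.01; balance after payment £5,883.01.
Month 2: interest £64.22; balance after payment £5,717.24.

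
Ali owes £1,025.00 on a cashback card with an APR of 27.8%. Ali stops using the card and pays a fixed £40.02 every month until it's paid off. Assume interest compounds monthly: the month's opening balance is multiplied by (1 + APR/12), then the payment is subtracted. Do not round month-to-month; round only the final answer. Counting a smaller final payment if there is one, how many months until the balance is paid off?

Monthly rate r = 27.8%/12 = 2.31667% = 0.0231667.
Recurrence: B ← B·(1+r) − £40.02.
Month 1: interest £23.75; balance after payment £1,008.73.
Month 2: interest £23.37; balance after payment £992.07.
Closed form: n = −ln(1 − rB₀/P)/ln(1+r) = −ln(0.40665)/ln(1.02317) ≈ 39.288, so the balance reaches zero during payment 40.

40 payments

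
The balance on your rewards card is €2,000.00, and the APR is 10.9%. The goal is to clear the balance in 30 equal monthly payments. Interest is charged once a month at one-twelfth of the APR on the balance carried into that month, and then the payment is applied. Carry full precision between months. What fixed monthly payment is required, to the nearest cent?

€76.46

Monthly rate r = 10.9%/12 = 0.908333% = 0.00908333.
Level-payment amortization: P = B₀·r / (1 − (1+r)^(−n)) = 2000.00·0.00908333 / (1 − 1.00908^(−30)).
Denominator 1 − (1+r)^(−30) = 0.23758926.
P = 18.1667 / 0.23758926 ≈ 76.46.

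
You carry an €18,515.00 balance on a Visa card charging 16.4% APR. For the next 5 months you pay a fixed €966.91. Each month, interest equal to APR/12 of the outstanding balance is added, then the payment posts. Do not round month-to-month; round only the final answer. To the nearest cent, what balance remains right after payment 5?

€14,846.74

Monthly rate r = 16.4%/12 = 1.36667% = 0.0136667.
Each month: B ← B·(1+r) − €966.91.
Month 1: interest €253.04; balance after payment €17,801.13.
Month 2: interest €243.28; balance after payment €17,077.50.
Month 3: interest €233.39; balance after payment €16,343.98.
Month 4: interest €223.37; balance after payment €15,600.44.
Month 5: interest €213.21; balance after payment €14,846.74.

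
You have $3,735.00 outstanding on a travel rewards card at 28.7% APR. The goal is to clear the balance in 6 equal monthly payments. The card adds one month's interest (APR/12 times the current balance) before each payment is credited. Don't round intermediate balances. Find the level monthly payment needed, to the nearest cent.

$675.63

Monthly rate r = 28.7%/12 = 2.39167% = 0.0239167.
Level-payment amortization: P = B₀·r / (1 − (1+r)^(−n)) = 3735.00·0.0239167 / (1 − 1.02392^(−6)).
Denominator 1 − (1+r)^(−6) = 0.132214625.
P = 89.3287 / 0.132214625 ≈ 675.63.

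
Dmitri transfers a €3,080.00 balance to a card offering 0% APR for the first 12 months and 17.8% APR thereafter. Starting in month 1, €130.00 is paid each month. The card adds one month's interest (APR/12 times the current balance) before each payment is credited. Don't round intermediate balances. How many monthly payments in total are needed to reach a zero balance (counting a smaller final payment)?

25 payments

Promo months 1–12 at r₀ = 0%/12 = 0; months 13+ at r₁ = 17.8%/12 = 0.0148333.
After month 12 (no interest yet): B = €3,080.00 − 12·€130.00 = €1,520.00.
Then at r₁ with €130.00/mo: n₂ = −ln(1 − r₁·B/P)/ln(1+r₁) ≈ 12.94 → 13 more payments.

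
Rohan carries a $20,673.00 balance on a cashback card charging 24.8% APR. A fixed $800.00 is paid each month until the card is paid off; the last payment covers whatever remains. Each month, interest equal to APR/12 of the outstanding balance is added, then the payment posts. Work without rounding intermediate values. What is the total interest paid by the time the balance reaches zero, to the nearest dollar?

Monthly rate r = 24.8%/12 = 2.06667% = 0.0206667.
Payoff takes n = ⌈−ln(1 − rB₀/P)/ln(1+r)⌉ = ⌈37.333⌉ = 38 payments; the last is $268.15.
Total paid = 37·$800.00 + $268.15 = $29,868.15.
Total interest = total paid − principal = $29,868.15 − $20,673.00 = $9,195.15.

$9,195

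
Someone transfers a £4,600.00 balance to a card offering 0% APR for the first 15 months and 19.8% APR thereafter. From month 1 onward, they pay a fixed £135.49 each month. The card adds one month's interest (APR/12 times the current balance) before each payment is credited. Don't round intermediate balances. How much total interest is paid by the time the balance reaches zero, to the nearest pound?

Promo months 1–15 at r₀ = 0%/12 = 0; months 16+ at r₁ = 19.8%/12 = 0.0165.
After month 15 (no interest yet): B = £4,600.00 − 15·£135.49 = £2,567.65.
Then at r₁ with £135.49/mo: n₂ = −ln(1 − r₁·B/P)/ln(1+r₁) ≈ 22.91 → 23 more payments.
Total paid = 37·£135.49 + £123.70 = £5,136.83; interest = £5,136.83 − £4,600.00 = £536.83.

£537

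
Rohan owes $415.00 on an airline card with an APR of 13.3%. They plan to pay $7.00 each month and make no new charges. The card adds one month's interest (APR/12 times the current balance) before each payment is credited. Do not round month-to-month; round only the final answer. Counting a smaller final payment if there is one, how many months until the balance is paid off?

Monthly rate r = 13.3%/12 = 1.10833% = 0.0110833.
Recurrence: B ← B·(1+r) − $7.00.
Month 1: interest $4.60; balance after payment $412.60.
Month 2: interest $4.57; balance after payment $410.17.
Closed form: n = −ln(1 − rB₀/P)/ln(1+r) = −ln(0.34292)/ln(1.01108) ≈ 97.100, so the balance reaches zero during payment 98.

98 months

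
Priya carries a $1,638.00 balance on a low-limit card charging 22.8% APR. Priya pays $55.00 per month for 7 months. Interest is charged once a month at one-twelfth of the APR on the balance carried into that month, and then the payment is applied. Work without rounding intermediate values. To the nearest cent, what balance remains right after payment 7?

$1,461.02

Monthly rate r = 22.8%/12 = 1.9% = 0.019.
Each month: B ← B·(1+r) − $55.00.
Month 1: interest $31.12; balance after payment $1,614.12.
Month 2: interest $30.67; balance after payment $1,589.79.
Month 3: interest $30.21; balance after payment $1,565.00.
Month 4: interest $29.73; balance after payment $1,539.73.
Month 5: interest $29.25; balance after payment $1,513.99.
Month 6: interest $28.77; balance after payment $1,487.75.
Month 7: interest $28.27; balance after payment $1,461.02.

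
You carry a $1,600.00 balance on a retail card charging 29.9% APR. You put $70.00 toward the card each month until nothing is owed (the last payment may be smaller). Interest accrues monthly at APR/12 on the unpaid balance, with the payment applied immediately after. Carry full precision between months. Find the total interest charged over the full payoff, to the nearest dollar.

Monthly rate r = 29.9%/12 = 2.49167% = 0.0249167.
Payoff takes n = ⌈−ln(1 − rB₀/P)/ln(1+r)⌉ = ⌈34.247⌉ = 35 payments; the last is $17.45.
Total paid = 34·$70.00 + $17.45 = $2,397.45.
Total interest = total paid − principal = $2,397.45 − $1,600.00 = $797.45.

$797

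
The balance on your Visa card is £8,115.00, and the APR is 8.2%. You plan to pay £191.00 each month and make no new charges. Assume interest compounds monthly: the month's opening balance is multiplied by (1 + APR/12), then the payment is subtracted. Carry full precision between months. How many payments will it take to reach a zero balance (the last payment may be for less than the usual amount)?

Monthly rate r = 8.2%/12 = 0.683333% = 0.00683333.
Recurrence: B ← B·(1+r) − £191.00.
Month 1: interest £55.45; balance after payment £7,979.45.
Month 2: interest £54.53; balance after payment £7,842.98.
Closed form: n = −ln(1 − rB₀/P)/ln(1+r) = −ln(0.70967)/ln(1.00683) ≈ 50.359, so the balance reaches zero during payment 51.

51 payments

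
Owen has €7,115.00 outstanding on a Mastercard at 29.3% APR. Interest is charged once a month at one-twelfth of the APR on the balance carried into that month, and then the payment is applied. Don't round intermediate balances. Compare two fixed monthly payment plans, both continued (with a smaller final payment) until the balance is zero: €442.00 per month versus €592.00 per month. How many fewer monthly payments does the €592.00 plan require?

6 fewer payments

Monthly rate r = 29.3%/12 = 2.44167% = 0.0244167.
At €442.00/mo: n = ⌈−ln(1 − rB₀/P)/ln(1+r)⌉ = 21 payments (last €309.47); total interest = total paid − €7,115.00 = €2,034.47.
At €592.00/mo: 15 payments (last €238.28); total interest €1,411.28.
Payments saved = 21 − 15 = 6.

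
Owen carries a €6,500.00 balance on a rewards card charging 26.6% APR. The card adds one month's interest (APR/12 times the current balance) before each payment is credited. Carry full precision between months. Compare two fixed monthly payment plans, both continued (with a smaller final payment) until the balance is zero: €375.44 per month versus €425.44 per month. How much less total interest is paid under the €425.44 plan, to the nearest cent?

€266.35

Monthly rate r = 26.6%/12 = 2.21667% = 0.0221667.
At €375.44/mo: n = ⌈−ln(1 − rB₀/P)/ln(1+r)⌉ = 23 payments (last €31.10); total interest = total paid − €6,500.00 = €1,790.78.
At €425.44/mo: 19 payments (last €366.51); total interest €1,524.43.
Interest saved = €1,790.78 − €1,524.43 = €266.35.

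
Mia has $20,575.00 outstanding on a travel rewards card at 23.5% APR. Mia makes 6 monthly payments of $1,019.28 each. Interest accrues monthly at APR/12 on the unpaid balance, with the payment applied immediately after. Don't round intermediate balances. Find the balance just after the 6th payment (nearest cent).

$16,691.03

Monthly rate r = 23.5%/12 = 1.95833% = 0.0195833.
Each month: B ← B·(1+r) − $1,019.28.
Month 1: interest $402.93; balance after payment $19,958.65.
Month 2: interest $390.86; balance after payment $19,330.22.
Month 3: interest $378.55; balance after payment $18,689.49.
Month 4: interest $366.00; balance after payment $18,036.22.
Month 5: interest $353.21; balance after payment $17,370.15.
Month 6: interest $340.17; balance after payment $16,691.03.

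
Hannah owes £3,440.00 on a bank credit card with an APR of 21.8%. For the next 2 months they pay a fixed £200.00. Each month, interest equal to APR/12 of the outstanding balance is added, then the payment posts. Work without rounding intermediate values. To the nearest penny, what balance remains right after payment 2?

£3,162.49

Monthly rate r = 21.8%/12 = 1.81667% = 0.0181667.
Each month: B ← B·(1+r) − £200.00.
Month 1: interest £62.49; balance after payment £3,302.49.
Month 2: interest £60.00; balance after payment £3,162.49.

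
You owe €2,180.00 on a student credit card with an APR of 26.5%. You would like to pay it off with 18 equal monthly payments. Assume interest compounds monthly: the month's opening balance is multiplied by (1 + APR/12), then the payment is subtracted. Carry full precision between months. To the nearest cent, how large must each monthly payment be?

€148.09

Monthly rate r = 26.5%/12 = 2.20833% = 0.0220833.
Level-payment amortization: P = B₀·r / (1 − (1+r)^(−n)) = 2180.00·0.0220833 / (1 − 1.02208^(−18)).
Denominator 1 − (1+r)^(−18) = 0.325089036.
P = 48.1417 / 0.325089036 ≈ 148.09.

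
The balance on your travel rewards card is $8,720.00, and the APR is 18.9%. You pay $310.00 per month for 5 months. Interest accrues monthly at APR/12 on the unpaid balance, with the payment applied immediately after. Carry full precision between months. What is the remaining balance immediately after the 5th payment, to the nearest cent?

$7,829.07

Monthly rate r = 18.9%/12 = 1.575% = 0.01575.
Each month: B ← B·(1+r) − $310.00.
Month 1: interest $137.34; balance after payment $8,547.34.
Month 2: interest $134.62; balance after payment $8,371.96.
Month 3: interest $131.86; balance after payment $8,193.82.
Month 4: interest $129.05; balance after payment $8,012.87.
Month 5: interest $126.20; balance after payment $7,829.07.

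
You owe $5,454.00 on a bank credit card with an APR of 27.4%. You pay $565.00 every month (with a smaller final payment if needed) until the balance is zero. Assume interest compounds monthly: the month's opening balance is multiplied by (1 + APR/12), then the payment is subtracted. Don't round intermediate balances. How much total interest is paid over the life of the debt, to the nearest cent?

Monthly rate r = 27.4%/12 = 2.28333% = 0.0228333.
Payoff takes n = ⌈−ln(1 − rB₀/P)/ln(1+r)⌉ = ⌈11.029⌉ = 12 payments; the last is $16.40.
Total paid = 11·$565.00 + $16.40 = $6,231.40.
Total interest = total paid − principal = $6,231.40 − $5,454.00 = $777.40.

$777.40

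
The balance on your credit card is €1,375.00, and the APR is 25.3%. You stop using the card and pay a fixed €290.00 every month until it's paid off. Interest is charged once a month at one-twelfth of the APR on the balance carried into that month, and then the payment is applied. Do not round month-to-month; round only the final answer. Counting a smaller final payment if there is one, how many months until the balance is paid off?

6 months

Monthly rate r = 25.3%/12 = 2.10833% = 0.0210833.
Recurrence: B ← B·(1+r) − €290.00.
Month 1: interest €28.99; balance after payment €1,113.99.
Month 2: interest €23.49; balance after payment €847.48.
Month 3: interest €17.87; balance after payment €575.34.
Month 4: interest €12.13; balance after payment €297.47.
Month 5: interest €6.27; balance after payment €13.75.
Month 6: interest €0.29; balance after payment €0.00.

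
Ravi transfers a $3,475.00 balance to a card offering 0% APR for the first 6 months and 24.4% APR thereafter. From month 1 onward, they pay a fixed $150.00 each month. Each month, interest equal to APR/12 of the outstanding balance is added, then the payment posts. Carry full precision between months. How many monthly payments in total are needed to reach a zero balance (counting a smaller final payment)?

Promo months 1–6 at r₀ = 0%/12 = 0; months 7+ at r₁ = 24.4%/12 = 0.0203333.
After month 6 (no interest yet): B = $3,475.00 − 6·$150.00 = $2,575.00.
Then at r₁ with $150.00/mo: n₂ = −ln(1 − r₁·B/P)/ln(1+r₁) ≈ 21.33 → 22 more payments.

28 months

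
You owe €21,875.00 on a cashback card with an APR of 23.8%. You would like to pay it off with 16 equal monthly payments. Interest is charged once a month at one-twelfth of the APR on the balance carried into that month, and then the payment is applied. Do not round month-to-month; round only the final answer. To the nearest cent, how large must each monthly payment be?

€1,608.97

Monthly rate r = 23.8%/12 = 1.98333% = 0.0198333.
Level-payment amortization: P = B₀·r / (1 − (1+r)^(−n)) = 21875.00·0.0198333 / (1 − 1.01983^(−16)).
Denominator 1 − (1+r)^(−16) = 0.269647105.
P = 433.854 / 0.269647105 ≈ 1608.97.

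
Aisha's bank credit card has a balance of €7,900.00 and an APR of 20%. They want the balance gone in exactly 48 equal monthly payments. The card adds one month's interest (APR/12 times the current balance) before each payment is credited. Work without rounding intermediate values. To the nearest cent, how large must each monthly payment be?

€240.40

Monthly rate r = 20%/12 = 1.66667% = 0.0166667.
Level-payment amortization: P = B₀·r / (1 − (1+r)^(−n)) = 7900.00·0.0166667 / (1 − 1.01667^(−48)).
Denominator 1 − (1+r)^(−48) = 0.547698594.
P = 131.667 / 0.547698594 ≈ 240.40.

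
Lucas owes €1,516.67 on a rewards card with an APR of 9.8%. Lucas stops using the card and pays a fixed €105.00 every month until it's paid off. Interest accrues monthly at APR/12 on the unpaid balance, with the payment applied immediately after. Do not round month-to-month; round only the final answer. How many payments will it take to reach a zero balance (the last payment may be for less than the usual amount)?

16 payments

Monthly rate r = 9.8%/12 = 0.816667% = 0.00816667.
Recurrence: B ← B·(1+r) − €105.00.
Month 1: interest €12.39; balance after payment €1,424.06.
Month 2: interest €11.63; balance after payment €1,330.69.
Closed form: n = −ln(1 − rB₀/P)/ln(1+r) = −ln(0.88204)/ln(1.00817) ≈ 15.433, so the balance reaches zero during payment 16.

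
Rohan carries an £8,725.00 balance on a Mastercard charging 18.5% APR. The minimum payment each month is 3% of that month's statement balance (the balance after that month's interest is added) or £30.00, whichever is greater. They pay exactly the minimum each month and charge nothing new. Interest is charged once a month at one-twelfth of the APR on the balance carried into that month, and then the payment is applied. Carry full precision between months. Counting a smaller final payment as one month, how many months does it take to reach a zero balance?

Monthly rate r = 18.5%/12 = 1.54167% = 0.0154167.
While 3% of the post-interest balance exceeds £30.00, each month B ← (B·(1+r))·(1 − 0.03), i.e. B shrinks by the factor (1+r)·0.97 = 0.98495.
This holds for months 1–144. Entering month 145 the balance is £983.27; 3% of the post-interest balance is now below £30.00, so the flat £30.00 minimum applies from here.
From month 145 a fixed £30.00 at rate r clears £983.27 in 47 more payments. Total: 144 + 47 = 191 months.

191 months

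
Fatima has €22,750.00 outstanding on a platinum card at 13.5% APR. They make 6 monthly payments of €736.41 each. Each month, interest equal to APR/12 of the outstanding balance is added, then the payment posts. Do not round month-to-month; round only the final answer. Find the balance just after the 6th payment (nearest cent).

€19,784.86

Monthly rate r = 13.5%/12 = 1.125% = 0.01125.
Each month: B ← B·(1+r) − €736.41.
Month 1: interest €255.94; balance after payment €22,269.53.
Month 2: interest €250.53; balance after payment €21,783.65.
Month 3: interest €245.07; balance after payment €21,292.31.
Month 4: interest €239.54; balance after payment €20,795.43.
Month 5: interest €233.95; balance after payment €20,292.97.
Month 6: interest €228.30; balance after payment €19,784.86.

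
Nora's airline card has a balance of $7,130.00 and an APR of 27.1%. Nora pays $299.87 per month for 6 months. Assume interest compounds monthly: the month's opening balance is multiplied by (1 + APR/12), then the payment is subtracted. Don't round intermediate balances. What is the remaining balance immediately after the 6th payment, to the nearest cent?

$6,248.42

Monthly rate r = 27.1%/12 = 2.25833% = 0.0225833.
Each month: B ← B·(1+r) − $299.87.
Month 1: interest $161.02; balance after payment $6,991.15.
Month 2: interest $157.88; balance after payment $6,849.16.
Month 3: interest $154.68; balance after payment $6,703.97.
Month 4: interest $151.40; balance after payment $6,555.50.
Month 5: interest $148.04; balance after payment $6,403.67.
Month 6: interest $144.62; balance after payment $6,248.42.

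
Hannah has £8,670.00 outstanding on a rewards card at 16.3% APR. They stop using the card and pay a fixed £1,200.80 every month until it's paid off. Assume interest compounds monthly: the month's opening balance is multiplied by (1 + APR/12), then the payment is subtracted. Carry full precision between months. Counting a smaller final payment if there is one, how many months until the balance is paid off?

8 payments

Monthly rate r = 16.3%/12 = 1.35833% = 0.0135833.
Recurrence: B ← B·(1+r) − £1,200.80.
Month 1: interest £117.77; balance after payment £7,586.97.
Month 2: interest £103.06; balance after payment £6,489.22.
Closed form: n = −ln(1 − rB₀/P)/ln(1+r) = −ln(0.90193)/ln(1.01358) ≈ 7.651, so the balance reaches zero during payment 8.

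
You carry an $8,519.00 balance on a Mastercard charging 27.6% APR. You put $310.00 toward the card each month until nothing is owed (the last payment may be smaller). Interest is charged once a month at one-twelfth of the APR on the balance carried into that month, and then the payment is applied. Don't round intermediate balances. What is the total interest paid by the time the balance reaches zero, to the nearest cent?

$5,111.35

Monthly rate r = 27.6%/12 = 2.3% = 0.023.
Payoff takes n = ⌈−ln(1 − rB₀/P)/ln(1+r)⌉ = ⌈43.969⌉ = 44 payments; the last is $300.35.
Total paid = 43·$310.00 + $300.35 = $13,630.35.
Total interest = total paid − principal = $13,630.35 − $8,519.00 = $5,111.35.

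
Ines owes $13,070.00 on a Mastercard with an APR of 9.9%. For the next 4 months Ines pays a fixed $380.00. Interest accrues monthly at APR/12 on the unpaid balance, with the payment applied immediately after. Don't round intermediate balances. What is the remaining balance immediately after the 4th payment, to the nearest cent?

Monthly rate r = 9.9%/12 = 0.825% = 0.00825.
Each month: B ← B·(1+r) − $380.00.
Month 1: interest $107.83; balance after payment $12,797.83.
Month 2: interest $105.58; balance after payment $12,523.41.
Month 3: interest $103.32; balance after payment $12,246.73.
Month 4: interest $101.04; balance after payment $11,967.76.

$11,967.76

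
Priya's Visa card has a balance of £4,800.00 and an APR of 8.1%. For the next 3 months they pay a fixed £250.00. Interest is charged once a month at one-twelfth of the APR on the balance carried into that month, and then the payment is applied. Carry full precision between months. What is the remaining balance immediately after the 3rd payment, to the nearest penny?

Monthly rate r = 8.1%/12 = 0.675% = 0.00675.
Each month: B ← B·(1+r) − £250.00.
Month 1: interest £32.40; balance after payment £4,582.40.
Month 2: interest £30.93; balance after payment £4,363.33.
Month 3: interest £29.45; balance after payment £4,142.78.

£4,142.78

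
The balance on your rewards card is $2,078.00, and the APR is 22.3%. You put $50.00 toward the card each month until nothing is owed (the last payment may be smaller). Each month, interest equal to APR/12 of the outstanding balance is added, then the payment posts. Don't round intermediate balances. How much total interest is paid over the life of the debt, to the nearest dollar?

$1,941

Monthly rate r = 22.3%/12 = 1.85833% = 0.0185833.
Payoff takes n = ⌈−ln(1 − rB₀/P)/ln(1+r)⌉ = ⌈80.370⌉ = 81 payments; the last is $18.59.
Total paid = 80·$50.00 + $18.59 = $4,018.59.
Total interest = total paid − principal = $4,018.59 − $2,078.00 = $1,940.59.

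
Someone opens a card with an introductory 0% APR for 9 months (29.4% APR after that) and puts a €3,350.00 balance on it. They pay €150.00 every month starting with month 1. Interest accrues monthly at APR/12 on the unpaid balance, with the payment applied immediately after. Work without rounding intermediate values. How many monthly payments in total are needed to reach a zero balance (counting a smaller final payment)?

Promo months 1–9 at r₀ = 0%/12 = 0; months 10+ at r₁ = 29.4%/12 = 0.0245.
After month 9 (no interest yet): B = €3,350.00 − 9·€150.00 = €2,000.00.
Then at r₁ with €150.00/mo: n₂ = −ln(1 − r₁·B/P)/ln(1+r₁) ≈ 16.34 → 17 more payments.

26 payments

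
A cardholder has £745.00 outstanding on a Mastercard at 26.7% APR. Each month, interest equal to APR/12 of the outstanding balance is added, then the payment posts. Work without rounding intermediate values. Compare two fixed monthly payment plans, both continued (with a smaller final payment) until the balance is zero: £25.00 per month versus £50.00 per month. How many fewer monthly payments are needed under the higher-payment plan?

Monthly rate r = 26.7%/12 = 2.225% = 0.02225.
At £25.00/mo: n = ⌈−ln(1 − rB₀/P)/ln(1+r)⌉ = 50 payments (last £10.89); total interest = total paid − £745.00 = £490.89.
At £50.00/mo: 19 payments (last £15.22); total interest £170.22.
Payments saved = 50 − 19 = 31.

31 fewer payments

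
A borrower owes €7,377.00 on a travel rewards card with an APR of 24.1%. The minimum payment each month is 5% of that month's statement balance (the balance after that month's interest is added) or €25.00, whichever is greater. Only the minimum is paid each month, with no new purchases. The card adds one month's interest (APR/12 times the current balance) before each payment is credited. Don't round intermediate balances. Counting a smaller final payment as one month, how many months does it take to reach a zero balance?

112 months

Monthly rate r = 24.1%/12 = 2.00833% = 0.0200833.
While 5% of the post-interest balance exceeds €25.00, each month B ← (B·(1+r))·(1 − 0.05), i.e. B shrinks by the factor (1+r)·0.95 = 0.96908.
This holds for months 1–87. Entering month 88 the balance is €479.88; 5% of the post-interest balance is now below €25.00, so the flat €25.00 minimum applies from here.
From month 88 a fixed €25.00 at rate r clears €479.88 in 25 more payments. Total: 87 + 25 = 112 months.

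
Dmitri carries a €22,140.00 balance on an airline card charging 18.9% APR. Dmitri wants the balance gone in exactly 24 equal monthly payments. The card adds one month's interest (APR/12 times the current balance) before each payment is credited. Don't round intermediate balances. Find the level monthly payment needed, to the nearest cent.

Monthly rate r = 18.9%/12 = 1.575% = 0.01575.
Level-payment amortization: P = B₀·r / (1 − (1+r)^(−n)) = 22140.00·0.01575 / (1 − 1.01575^(−24)).
Denominator 1 − (1+r)^(−24) = 0.312747931.
P = 348.705 / 0.312747931 ≈ 1114.97.

€1,114.97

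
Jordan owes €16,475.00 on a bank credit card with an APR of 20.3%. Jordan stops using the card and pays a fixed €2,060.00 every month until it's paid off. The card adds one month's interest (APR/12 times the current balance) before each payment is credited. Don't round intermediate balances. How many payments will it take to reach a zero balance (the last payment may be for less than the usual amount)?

9 months

Monthly rate r = 20.3%/12 = 1.69167% = 0.0169167.
Recurrence: B ← B·(1+r) − €2,060.00.
Month 1: interest €278.70; balance after payment €14,693.70.
Month 2: interest €248.57; balance after payment €12,882.27.
Closed form: n = −ln(1 − rB₀/P)/ln(1+r) = −ln(0.86471)/ln(1.01692) ≈ 8.665, so the balance reaches zero during payment 9.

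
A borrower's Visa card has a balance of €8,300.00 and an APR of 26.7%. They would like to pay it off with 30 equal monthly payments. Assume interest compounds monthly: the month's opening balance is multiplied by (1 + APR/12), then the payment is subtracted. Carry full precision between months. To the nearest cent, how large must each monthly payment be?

Monthly rate r = 26.7%/12 = 2.225% = 0.02225.
Level-payment amortization: P = B₀·r / (1 − (1+r)^(−n)) = 8300.00·0.02225 / (1 − 1.02225^(−30)).
Denominator 1 − (1+r)^(−30) = 0.483242935.
P = 184.675 / 0.483242935 ≈ 382.16.

€382.16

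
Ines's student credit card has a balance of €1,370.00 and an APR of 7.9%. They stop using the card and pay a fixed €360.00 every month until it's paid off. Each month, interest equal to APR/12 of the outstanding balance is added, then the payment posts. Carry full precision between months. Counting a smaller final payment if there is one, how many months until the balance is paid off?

4 payments

Monthly rate r = 7.9%/12 = 0.658333% = 0.00658333.
Recurrence: B ← B·(1+r) − €360.00.
Month 1: interest €9.02; balance after payment €1,019.02.
Month 2: interest €6.71; balance after payment €665.73.
Month 3: interest €4.38; balance after payment €310.11.
Month 4: interest €2.04; balance after payment €0.00.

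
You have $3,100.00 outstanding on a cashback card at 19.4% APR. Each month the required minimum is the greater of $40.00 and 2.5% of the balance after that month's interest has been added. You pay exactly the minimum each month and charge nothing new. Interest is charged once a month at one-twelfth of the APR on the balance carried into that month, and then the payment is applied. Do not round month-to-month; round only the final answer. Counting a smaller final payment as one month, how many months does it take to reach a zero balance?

137 months

Monthly rate r = 19.4%/12 = 1.61667% = 0.0161667.
While 2.5% of the post-interest balance exceeds $40.00, each month B ← (B·(1+r))·(1 − 0.025), i.e. B shrinks by the factor (1+r)·0.975 = 0.99076.
This holds for months 1–73. Entering month 74 the balance is $1,574.49; 2.5% of the post-interest balance is now below $40.00, so the flat $40.00 minimum applies from here.
From month 74 a fixed $40.00 at rate r clears $1,574.49 in 64 more payments. Total: 73 + 64 = 137 months.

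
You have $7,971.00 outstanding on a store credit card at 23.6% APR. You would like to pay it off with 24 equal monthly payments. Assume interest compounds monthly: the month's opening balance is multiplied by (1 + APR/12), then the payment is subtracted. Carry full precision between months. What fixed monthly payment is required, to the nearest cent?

$419.85

Monthly rate r = 23.6%/12 = 1.96667% = 0.0196667.
Level-payment amortization: P = B₀·r / (1 − (1+r)^(−n)) = 7971.00·0.0196667 / (1 − 1.01967^(−24)).
Denominator 1 − (1+r)^(−24) = 0.373382289.
P = 156.763 / 0.373382289 ≈ 419.85.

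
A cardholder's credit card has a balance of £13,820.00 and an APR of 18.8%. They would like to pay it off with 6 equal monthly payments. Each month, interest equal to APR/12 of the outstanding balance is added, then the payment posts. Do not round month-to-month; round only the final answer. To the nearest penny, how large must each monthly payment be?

Monthly rate r = 18.8%/12 = 1.56667% = 0.0156667.
Level-payment amortization: P = B₀·r / (1 − (1+r)^(−n)) = 13820.00·0.0156667 / (1 − 1.01567^(−6)).
Denominator 1 − (1+r)^(−6) = 0.0890536438.
P = 216.513 / 0.0890536438 ≈ 2431.27.

£2,431.27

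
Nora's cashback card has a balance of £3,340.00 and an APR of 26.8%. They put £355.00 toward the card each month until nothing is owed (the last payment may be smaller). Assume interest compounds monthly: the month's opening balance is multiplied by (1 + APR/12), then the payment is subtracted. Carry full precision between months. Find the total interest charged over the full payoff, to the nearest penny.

Monthly rate r = 26.8%/12 = 2.23333% = 0.0223333.
Payoff takes n = ⌈−ln(1 − rB₀/P)/ln(1+r)⌉ = ⌈10.679⌉ = 11 payments; the last is £241.95.
Total paid = 10·£355.00 + £241.95 = £3,791.95.
Total interest = total paid − principal = £3,791.95 − £3,340.00 = £451.95.

£451.95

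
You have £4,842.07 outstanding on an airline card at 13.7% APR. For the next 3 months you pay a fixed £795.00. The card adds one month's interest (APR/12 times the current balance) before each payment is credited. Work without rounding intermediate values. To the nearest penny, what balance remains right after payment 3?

£2,597.48

Monthly rate r = 13.7%/12 = 1.14167% = 0.0114167.
Each month: B ← B·(1+r) − £795.00.
Month 1: interest £55.28; balance after payment £4,102.35.
Month 2: interest £46.84; balance after payment £3,354.19.
Month 3: interest £38.29; balance after payment £2,597.48.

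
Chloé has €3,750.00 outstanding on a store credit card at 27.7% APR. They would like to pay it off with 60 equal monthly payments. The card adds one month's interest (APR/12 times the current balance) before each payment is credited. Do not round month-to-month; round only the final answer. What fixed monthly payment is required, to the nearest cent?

€116.08

Monthly rate r = 27.7%/12 = 2.30833% = 0.0230833.
Level-payment amortization: P = B₀·r / (1 − (1+r)^(−n)) = 3750.00·0.0230833 / (1 − 1.02308^(−60)).
Denominator 1 − (1+r)^(−60) = 0.745704068.
P = 86.5625 / 0.745704068 ≈ 116.08.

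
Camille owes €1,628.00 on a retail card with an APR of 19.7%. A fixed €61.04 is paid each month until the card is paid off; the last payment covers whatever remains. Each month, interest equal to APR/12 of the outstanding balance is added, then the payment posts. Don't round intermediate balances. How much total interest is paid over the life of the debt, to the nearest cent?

Monthly rate r = 19.7%/12 = 1.64167% = 0.0164167.
Payoff takes n = ⌈−ln(1 − rB₀/P)/ln(1+r)⌉ = ⌈35.373⌉ = 36 payments; the last is €22.86.
Total paid = 35·€61.04 + €22.86 = €2,159.26.
Total interest = total paid − principal = €2,159.26 − €1,628.00 = €531.26.

€531.26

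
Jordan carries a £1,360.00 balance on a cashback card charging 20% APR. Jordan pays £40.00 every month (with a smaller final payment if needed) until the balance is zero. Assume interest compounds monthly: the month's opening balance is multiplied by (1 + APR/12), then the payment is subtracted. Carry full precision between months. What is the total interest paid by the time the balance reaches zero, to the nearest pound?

£664

Monthly rate r = 20%/12 = 1.66667% = 0.0166667.
Payoff takes n = ⌈−ln(1 − rB₀/P)/ln(1+r)⌉ = ⌈50.592⌉ = 51 payments; the last is £23.75.
Total paid = 50·£40.00 + £23.75 = £2,023.75.
Total interest = total paid − principal = £2,023.75 − £1,360.00 = £663.75.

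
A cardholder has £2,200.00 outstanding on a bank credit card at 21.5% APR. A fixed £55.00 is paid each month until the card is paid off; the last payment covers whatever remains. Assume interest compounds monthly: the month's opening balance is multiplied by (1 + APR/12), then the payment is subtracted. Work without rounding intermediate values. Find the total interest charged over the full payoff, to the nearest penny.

Monthly rate r = 21.5%/12 = 1.79167% = 0.0179167.
Payoff takes n = ⌈−ln(1 − rB₀/P)/ln(1+r)⌉ = ⌈71.017⌉ = 72 payments; the last is £0.97.
Total paid = 71·£55.00 + £0.97 = £3,905.97.
Total interest = total paid − principal = £3,905.97 − £2,200.00 = £1,705.97.

£1,705.97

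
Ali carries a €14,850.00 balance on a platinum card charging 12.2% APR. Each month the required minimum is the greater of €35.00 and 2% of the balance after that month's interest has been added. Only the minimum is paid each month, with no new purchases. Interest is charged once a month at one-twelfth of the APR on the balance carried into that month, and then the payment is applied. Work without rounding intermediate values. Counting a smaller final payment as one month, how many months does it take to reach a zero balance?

283 months

Monthly rate r = 12.2%/12 = 1.01667% = 0.0101667.
While 2% of the post-interest balance exceeds €35.00, each month B ← (B·(1+r))·(1 − 0.02), i.e. B shrinks by the factor (1+r)·0.98 = 0.98996.
This holds for months 1–213. Entering month 214 the balance is €1,732.19; 2% of the post-interest balance is now below €35.00, so the flat €35.00 minimum applies from here.
From month 214 a fixed €35.00 at rate r clears €1,732.19 in 70 more payments. Total: 213 + 70 = 283 months.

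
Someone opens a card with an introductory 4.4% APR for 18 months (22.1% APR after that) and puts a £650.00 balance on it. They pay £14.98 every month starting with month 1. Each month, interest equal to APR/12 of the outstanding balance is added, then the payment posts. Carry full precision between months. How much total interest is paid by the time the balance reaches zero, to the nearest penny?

Promo months 1–18 at r₀ = 4.4%/12 = 0.00366667; months 19+ at r₁ = 22.1%/12 = 0.0184167.
After month 18: iterate B ← B·(1+r₀) − £14.98 for 18 months → £416.05.
Then at r₁ with £14.98/mo: n₂ = −ln(1 − r₁·B/P)/ln(1+r₁) ≈ 39.26 → 40 more payments.
Total paid = 57·£14.98 + £3.89 = £857.75; interest = £857.75 − £650.00 = £207.75.

£207.75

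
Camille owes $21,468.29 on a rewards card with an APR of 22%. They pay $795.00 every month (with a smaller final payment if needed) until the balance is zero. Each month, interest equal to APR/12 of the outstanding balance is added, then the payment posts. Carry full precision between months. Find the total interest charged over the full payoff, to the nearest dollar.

$8,437

Monthly rate r = 22%/12 = 1.83333% = 0.0183333.
Payoff takes n = ⌈−ln(1 − rB₀/P)/ln(1+r)⌉ = ⌈37.614⌉ = 38 payments; the last is $489.93.
Total paid = 37·$795.00 + $489.93 = $29,904.93.
Total interest = total paid − principal = $29,904.93 − $21,468.29 = $8,436.64.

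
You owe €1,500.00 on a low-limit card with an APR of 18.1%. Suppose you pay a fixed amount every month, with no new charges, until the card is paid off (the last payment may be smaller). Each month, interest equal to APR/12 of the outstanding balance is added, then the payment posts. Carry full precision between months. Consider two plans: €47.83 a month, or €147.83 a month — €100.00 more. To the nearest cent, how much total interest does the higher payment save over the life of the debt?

Monthly rate r = 18.1%/12 = 1.50833% = 0.0150833.
At €47.83/mo: n = ⌈−ln(1 − rB₀/P)/ln(1+r)⌉ = 43 payments (last €37.89); total interest = total paid − €1,500.00 = €546.75.
At €147.83/mo: 12 payments (last €14.24); total interest €140.37.
Interest saved = €546.75 − €140.37 = €406.38.

€406.38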